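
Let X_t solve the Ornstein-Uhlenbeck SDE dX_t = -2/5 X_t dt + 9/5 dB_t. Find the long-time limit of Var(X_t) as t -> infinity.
lim Var(X_t) = 81/20

The OU SDE dX = -theta X dt + sigma dB admits the integrating factor exp(theta t): d(exp(theta t) X_t) = sigma exp(theta t) dB_t. Integrating from 0 to t gives X_t = x_0 * exp(-theta t) + sigma * int_0^t exp(-theta (t-s)) dB_s for any initial x_0. The Itô integral has variance (by the Itô isometry) sigma^2 * int_0^t exp(-2 theta (t - s)) ds = sigma^2 * (1 - exp(-2 theta t)) / (2 theta), independent of x_0.
With theta = 2/5, sigma = 9/5:
  Var(X_t) = (9/5)^2 * (1 - exp(-2*2/5 t)) / (2 * 2/5) = 81/20 - 81*exp(-4*t/5)/20.
As t -> infinity, exp(-2*2/5 t) -> 0, so the stationary variance is sigma^2 / (2 theta) = 81/20.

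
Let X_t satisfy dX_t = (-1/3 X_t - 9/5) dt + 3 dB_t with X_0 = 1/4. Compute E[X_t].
E[X_t] = -27/5 + 113*exp(-t/3)/20

Taking expectations and using E[dB_t] = 0, the mean m(t) = E[X_t] satisfies the ODE m'(t) = a m(t) + b with m(0) = x_0. With a = -1/3, b = -9/5, x_0 = 1/4, the solution is
  m(t) = x_0 * exp(a t) + (b/a) * (exp(a t) - 1)
       = (1/4) * exp((-1/3) t) + ((-9/5)/(-1/3)) * (exp((-1/3) t) - 1)
       = -27/5 + 113*exp(-t/3)/20.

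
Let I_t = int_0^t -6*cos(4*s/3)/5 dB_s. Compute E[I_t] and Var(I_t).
E[I_t] = 0; Var(I_t) = 18*t/25 + 27*sin(4*t/3)*cos(4*t/3)/50

The Itô integral of a deterministic integrand f(s) has mean 0 because each increment f(s) * (B_{s+ds} - B_s) has mean 0. By the Itô isometry:
  Var( int_0^t f(s) dB_s ) = E[ (int_0^t f(s) dB_s)^2 ] = int_0^t f(s)^2 ds.
Here f(s) = -6*cos(4*s/3)/5, so f(s)^2 = 36*cos(4*s/3)^2/25. Integrate:
  int_0^t (36*cos(4*s/3)^2/25) ds = 18*t/25 + 27*sin(4*t/3)*cos(4*t/3)/50.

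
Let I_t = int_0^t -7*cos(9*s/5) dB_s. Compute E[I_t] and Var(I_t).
E[I_t] = 0; Var(I_t) = 49*t/2 + 245*sin(18*t/5)/36

The Itô integral of a deterministic integrand f(s) has mean 0 because each increment f(s) * (B_{s+ds} - B_s) has mean 0. By the Itô isometry:
  Var( int_0^t f(s) dB_s ) = E[ (int_0^t f(s) dB_s)^2 ] = int_0^t f(s)^2 ds.
Here f(s) = -7*cos(9*s/5), so f(s)^2 = 49*cos(9*s/5)^2. Integrate:
  int_0^t (49*cos(9*s/5)^2) ds = 49*t/2 + 245*sin(18*t/5)/36.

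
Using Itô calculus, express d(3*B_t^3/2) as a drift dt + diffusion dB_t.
d(3*B_t^3/2) = (9*B_t/2) dt + (9*B_t^2/2) dB_t

Itô's formula for f(B_t) gives d f(B_t) = f'(B_t) dB_t + (1/2) f''(B_t) dt. Compute derivatives of f(x) = 3*x^3/2:
  f'(x)  = 9*x^2/2
  f''(x) = 9*x
Substitute x = B_t and multiply the f'' term by 1/2:
  drift     = (1/2) * (9*x) evaluated at B_t = 9*B_t/2
  diffusion = (9*x^2/2) evaluated at B_t = 9*B_t^2/2
Therefore d(3*B_t^3/2) = (9*B_t/2) dt + (9*B_t^2/2) dB_t.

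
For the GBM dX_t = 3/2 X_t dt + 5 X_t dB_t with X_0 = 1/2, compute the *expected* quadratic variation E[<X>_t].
E[<X>_t] = 25*exp(28*t)/112 - 25/112

<X>_t = int_0^t (5 * X_s)^2 ds. Taking expectation inside the integral: E[<X>_t] = 5^2 * int_0^t E[X_s^2] ds. For GBM, E[X_s^2] = x_0^2 * exp((2 mu + sigma^2) s). Integrating:
  E[<X>_t] = 5^2 * (1/2)^2 * (exp((2*(3/2) + 5^2) t) - 1) / (2*(3/2) + 5^2)
           = 5^2 * (1/2)^2 * (exp(28 t) - 1) / 28 = 25*exp(28*t)/112 - 25/112.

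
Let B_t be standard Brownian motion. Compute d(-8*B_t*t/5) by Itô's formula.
d(-8*B_t*t/5) = (-8*B_t/5) dt + (-8*t/5) dB_t

Itô's formula for f(t, x): d f(t, B_t) = (f_t + (1/2) f_xx) dt + f_x dB_t. Compute partials of f(t, x) = -8*t*x/5:
  f_t(t,x)  = -8*x/5
  f_x(t,x)  = -8*t/5
  f_xx(t,x) = 0
Assemble drift = f_t + (1/2) f_xx = -8*x/5 and diffusion = f_x = -8*t/5. Substituting x = B_t:
  d(-8*B_t*t/5) = (-8*B_t/5) dt + (-8*t/5) dB_t.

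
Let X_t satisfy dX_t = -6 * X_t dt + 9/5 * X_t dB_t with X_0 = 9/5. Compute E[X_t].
E[X_t] = 9*exp(-6*t)/5

For GBM dX = mu X dt + sigma X dB with X_0 = x_0, apply Itô to Y = log X: dY = (mu - sigma^2/2) dt + sigma dB, so Y_t = log(x_0) + (mu - sigma^2/2) t + sigma B_t and hence X_t = x_0 * exp((mu - sigma^2/2) t + sigma B_t).
With mu = -6, sigma = 9/5, x_0 = 9/5, this gives:
  X_t = 9/5 * exp((-381/50) * t + (9/5) * B_t).
Since sigma*B_t ~ Normal(0, sigma^2 t), E[exp(sigma*B_t)] = exp(sigma^2 t / 2); so E[X_t] = x_0 * exp((mu - sigma^2/2) t) * exp(sigma^2 t / 2) = x_0 * exp(mu t) = 9*exp(-6*t)/5.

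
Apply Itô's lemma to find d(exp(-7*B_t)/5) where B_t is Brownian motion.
d(exp(-7*B_t)/5) = (49*exp(-7*B_t)/10) dt + (-7*exp(-7*B_t)/5) dB_t

Itô's formula for f(B_t) gives d f(B_t) = f'(B_t) dB_t + (1/2) f''(B_t) dt. Compute derivatives of f(x) = exp(-7*x)/5:
  f'(x)  = -7*exp(-7*x)/5
  f''(x) = 49*exp(-7*x)/5
Substitute x = B_t and multiply the f'' term by 1/2:
  drift     = (1/2) * (49*exp(-7*x)/5) evaluated at B_t = 49*exp(-7*B_t)/10
  diffusion = (-7*exp(-7*x)/5) evaluated at B_t = -7*exp(-7*B_t)/5
Therefore d(exp(-7*B_t)/5) = (49*exp(-7*B_t)/10) dt + (-7*exp(-7*B_t)/5) dB_t.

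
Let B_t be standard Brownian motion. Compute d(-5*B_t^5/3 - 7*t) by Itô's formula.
d(-5*B_t^5/3 - 7*t) = (-50*B_t^3/3 - 7) dt + (-25*B_t^4/3) dB_t

Itô's formula for f(t, x): d f(t, B_t) = (f_t + (1/2) f_xx) dt + f_x dB_t. Compute partials of f(t, x) = -7*t - 5*x^5/3:
  f_t(t,x)  = -7
  f_x(t,x)  = -25*x^4/3
  f_xx(t,x) = -100*x^3/3
Assemble drift = f_t + (1/2) f_xx = -50*x^3/3 - 7 and diffusion = f_x = -25*x^4/3. Substituting x = B_t:
  d(-5*B_t^5/3 - 7*t) = (-50*B_t^3/3 - 7) dt + (-25*B_t^4/3) dB_t.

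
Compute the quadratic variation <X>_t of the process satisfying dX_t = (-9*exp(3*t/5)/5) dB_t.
<X>_t = 27*exp(6*t/5)/10 - 27/10

For an Itô process dX_t = a(t) dt + b(t) dB_t, the quadratic variation is <X>_t = int_0^t b(s)^2 ds (the drift term does not contribute). Here b(s) = -9*exp(3*s/5)/5, so
  b(s)^2 = 81*exp(6*s/5)/25.
Integrating from 0 to t:
  <X>_t = int_0^t (81*exp(6*s/5)/25) ds = 27*exp(6*t/5)/10 - 27/10.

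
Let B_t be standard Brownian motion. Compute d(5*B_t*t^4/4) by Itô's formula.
d(5*B_t*t^4/4) = (5*B_t*t^3) dt + (5*t^4/4) dB_t

Itô's formula for f(t, x): d f(t, B_t) = (f_t + (1/2) f_xx) dt + f_x dB_t. Compute partials of f(t, x) = 5*t^4*x/4:
  f_t(t,x)  = 5*t^3*x
  f_x(t,x)  = 5*t^4/4
  f_xx(t,x) = 0
Assemble drift = f_t + (1/2) f_xx = 5*t^3*x and diffusion = f_x = 5*t^4/4. Substituting x = B_t:
  d(5*B_t*t^4/4) = (5*B_t*t^3) dt + (5*t^4/4) dB_t.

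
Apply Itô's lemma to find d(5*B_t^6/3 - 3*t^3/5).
d(5*B_t^6/3 - 3*t^3/5) = (25*B_t^4 - 9*t^2/5) dt + (10*B_t^5) dB_t

Itô's formula for f(t, x): d f(t, B_t) = (f_t + (1/2) f_xx) dt + f_x dB_t. Compute partials of f(t, x) = -3*t^3/5 + 5*x^6/3:
  f_t(t,x)  = -9*t^2/5
  f_x(t,x)  = 10*x^5
  f_xx(t,x) = 50*x^4
Assemble drift = f_t + (1/2) f_xx = -9*t^2/5 + 25*x^4 and diffusion = f_x = 10*x^5. Substituting x = B_t:
  d(5*B_t^6/3 - 3*t^3/5) = (25*B_t^4 - 9*t^2/5) dt + (10*B_t^5) dB_t.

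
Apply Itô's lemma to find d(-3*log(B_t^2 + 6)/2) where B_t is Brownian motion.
d(-3*log(B_t^2 + 6)/2) = (3*(B_t^2 - 6)/(2*(B_t^2 + 6)^2)) dt + (-3*B_t/(B_t^2 + 6)) dB_t

Itô's formula for f(B_t) gives d f(B_t) = f'(B_t) dB_t + (1/2) f''(B_t) dt. Compute derivatives of f(x) = -3*log(x^2 + 6)/2:
  f'(x)  = -3*x/(x^2 + 6)
  f''(x) = 3*(x^2 - 6)/(x^2 + 6)^2
Substitute x = B_t and multiply the f'' term by 1/2:
  drift     = (1/2) * (3*(x^2 - 6)/(x^2 + 6)^2) evaluated at B_t = 3*(B_t^2 - 6)/(2*(B_t^2 + 6)^2)
  diffusion = (-3*x/(x^2 + 6)) evaluated at B_t = -3*B_t/(B_t^2 + 6)
Therefore d(-3*log(B_t^2 + 6)/2) = (3*(B_t^2 - 6)/(2*(B_t^2 + 6)^2)) dt + (-3*B_t/(B_t^2 + 6)) dB_t.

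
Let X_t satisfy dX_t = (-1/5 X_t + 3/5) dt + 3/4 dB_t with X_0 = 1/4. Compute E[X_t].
E[X_t] = 3 - 11*exp(-t/5)/4

Taking expectations and using E[dB_t] = 0, the mean m(t) = E[X_t] satisfies the ODE m'(t) = a m(t) + b with m(0) = x_0. With a = -1/5, b = 3/5, x_0 = 1/4, the solution is
  m(t) = x_0 * exp(a t) + (b/a) * (exp(a t) - 1)
       = (1/4) * exp((-1/5) t) + ((3/5)/(-1/5)) * (exp((-1/5) t) - 1)
       = 3 - 11*exp(-t/5)/4.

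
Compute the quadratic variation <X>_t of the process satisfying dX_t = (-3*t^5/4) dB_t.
<X>_t = 9*t^11/176

For an Itô process dX_t = a(t) dt + b(t) dB_t, the quadratic variation is <X>_t = int_0^t b(s)^2 ds (the drift term does not contribute). Here b(s) = -3*s^5/4, so
  b(s)^2 = 9*s^10/16.
Integrating from 0 to t:
  <X>_t = int_0^t (9*s^10/16) ds = 9*t^11/176.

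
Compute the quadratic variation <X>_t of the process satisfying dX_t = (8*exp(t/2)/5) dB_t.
<X>_t = 64*exp(t)/25 - 64/25

For an Itô process dX_t = a(t) dt + b(t) dB_t, the quadratic variation is <X>_t = int_0^t b(s)^2 ds (the drift term does not contribute). Here b(s) = 8*exp(s/2)/5, so
  b(s)^2 = 64*exp(s)/25.
Integrating from 0 to t:
  <X>_t = int_0^t (64*exp(s)/25) ds = 64*exp(t)/25 - 64/25.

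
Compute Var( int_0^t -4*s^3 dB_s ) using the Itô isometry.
Var = 16*t^7/7

The Itô integral of a deterministic integrand f(s) has mean 0 because each increment f(s) * (B_{s+ds} - B_s) has mean 0. By the Itô isometry:
  Var( int_0^t f(s) dB_s ) = E[ (int_0^t f(s) dB_s)^2 ] = int_0^t f(s)^2 ds.
Here f(s) = -4*s^3, so f(s)^2 = 16*s^6. Integrate:
  int_0^t (16*s^6) ds = 16*t^7/7.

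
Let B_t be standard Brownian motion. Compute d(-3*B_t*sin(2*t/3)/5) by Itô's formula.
d(-3*B_t*sin(2*t/3)/5) = (-2*B_t*cos(2*t/3)/5) dt + (-3*sin(2*t/3)/5) dB_t

Itô's formula for f(t, x): d f(t, B_t) = (f_t + (1/2) f_xx) dt + f_x dB_t. Compute partials of f(t, x) = -3*x*sin(2*t/3)/5:
  f_t(t,x)  = -2*x*cos(2*t/3)/5
  f_x(t,x)  = -3*sin(2*t/3)/5
  f_xx(t,x) = 0
Assemble drift = f_t + (1/2) f_xx = -2*x*cos(2*t/3)/5 and diffusion = f_x = -3*sin(2*t/3)/5. Substituting x = B_t:
  d(-3*B_t*sin(2*t/3)/5) = (-2*B_t*cos(2*t/3)/5) dt + (-3*sin(2*t/3)/5) dB_t.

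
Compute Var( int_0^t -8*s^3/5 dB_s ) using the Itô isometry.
Var = 64*t^7/175

The Itô integral of a deterministic integrand f(s) has mean 0 because each increment f(s) * (B_{s+ds} - B_s) has mean 0. By the Itô isometry:
  Var( int_0^t f(s) dB_s ) = E[ (int_0^t f(s) dB_s)^2 ] = int_0^t f(s)^2 ds.
Here f(s) = -8*s^3/5, so f(s)^2 = 64*s^6/25. Integrate:
  int_0^t (64*s^6/25) ds = 64*t^7/175.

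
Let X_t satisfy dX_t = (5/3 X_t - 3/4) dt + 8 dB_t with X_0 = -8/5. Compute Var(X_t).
Var(X_t) = 96*exp(10*t/3)/5 - 96/5

The variance V(t) = Var(X_t) satisfies V'(t) = 2 a V(t) + c^2 with V(0) = 0 (drift coefficient is linear in X, diffusion is constant). With a = 5/3, c = 8, the solution is
  V(t) = (c^2 / (2 a)) * (exp(2 a t) - 1)
       = (8^2 / (2*(5/3))) * (exp((10/3) t) - 1)
       = 96*exp(10*t/3)/5 - 96/5.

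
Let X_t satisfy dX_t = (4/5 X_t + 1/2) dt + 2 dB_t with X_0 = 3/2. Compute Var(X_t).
Var(X_t) = 5*exp(8*t/5)/2 - 5/2

The variance V(t) = Var(X_t) satisfies V'(t) = 2 a V(t) + c^2 with V(0) = 0 (drift coefficient is linear in X, diffusion is constant). With a = 4/5, c = 2, the solution is
  V(t) = (c^2 / (2 a)) * (exp(2 a t) - 1)
       = (2^2 / (2*(4/5))) * (exp((8/5) t) - 1)
       = 5*exp(8*t/5)/2 - 5/2.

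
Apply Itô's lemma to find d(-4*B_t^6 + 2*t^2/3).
d(-4*B_t^6 + 2*t^2/3) = (-60*B_t^4 + 4*t/3) dt + (-24*B_t^5) dB_t

Itô's formula for f(t, x): d f(t, B_t) = (f_t + (1/2) f_xx) dt + f_x dB_t. Compute partials of f(t, x) = 2*t^2/3 - 4*x^6:
  f_t(t,x)  = 4*t/3
  f_x(t,x)  = -24*x^5
  f_xx(t,x) = -120*x^4
Assemble drift = f_t + (1/2) f_xx = 4*t/3 - 60*x^4 and diffusion = f_x = -24*x^5. Substituting x = B_t:
  d(-4*B_t^6 + 2*t^2/3) = (-60*B_t^4 + 4*t/3) dt + (-24*B_t^5) dB_t.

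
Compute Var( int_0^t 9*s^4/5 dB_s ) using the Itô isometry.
Var = 9*t^9/25

The Itô integral of a deterministic integrand f(s) has mean 0 because each increment f(s) * (B_{s+ds} - B_s) has mean 0. By the Itô isometry:
  Var( int_0^t f(s) dB_s ) = E[ (int_0^t f(s) dB_s)^2 ] = int_0^t f(s)^2 ds.
Here f(s) = 9*s^4/5, so f(s)^2 = 81*s^8/25. Integrate:
  int_0^t (81*s^8/25) ds = 9*t^9/25.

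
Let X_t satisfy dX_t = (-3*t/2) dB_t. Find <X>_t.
<X>_t = 3*t^3/4

For an Itô process dX_t = a(t) dt + b(t) dB_t, the quadratic variation is <X>_t = int_0^t b(s)^2 ds (the drift term does not contribute). Here b(s) = -3*s/2, so
  b(s)^2 = 9*s^2/4.
Integrating from 0 to t:
  <X>_t = int_0^t (9*s^2/4) ds = 3*t^3/4.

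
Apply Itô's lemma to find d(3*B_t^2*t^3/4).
d(3*B_t^2*t^3/4) = (3*t^2*(3*B_t^2 + t)/4) dt + (3*B_t*t^3/2) dB_t

Itô's formula for f(t, x): d f(t, B_t) = (f_t + (1/2) f_xx) dt + f_x dB_t. Compute partials of f(t, x) = 3*t^3*x^2/4:
  f_t(t,x)  = 9*t^2*x^2/4
  f_x(t,x)  = 3*t^3*x/2
  f_xx(t,x) = 3*t^3/2
Assemble drift = f_t + (1/2) f_xx = 3*t^2*(t + 3*x^2)/4 and diffusion = f_x = 3*t^3*x/2. Substituting x = B_t:
  d(3*B_t^2*t^3/4) = (3*t^2*(3*B_t^2 + t)/4) dt + (3*B_t*t^3/2) dB_t.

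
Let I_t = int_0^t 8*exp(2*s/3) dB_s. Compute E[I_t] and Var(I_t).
E[I_t] = 0; Var(I_t) = 48*exp(4*t/3) - 48

The Itô integral of a deterministic integrand f(s) has mean 0 because each increment f(s) * (B_{s+ds} - B_s) has mean 0. By the Itô isometry:
  Var( int_0^t f(s) dB_s ) = E[ (int_0^t f(s) dB_s)^2 ] = int_0^t f(s)^2 ds.
Here f(s) = 8*exp(2*s/3), so f(s)^2 = 64*exp(4*s/3). Integrate:
  int_0^t (64*exp(4*s/3)) ds = 48*exp(4*t/3) - 48.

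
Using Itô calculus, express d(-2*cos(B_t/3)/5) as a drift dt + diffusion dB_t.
d(-2*cos(B_t/3)/5) = (cos(B_t/3)/45) dt + (2*sin(B_t/3)/15) dB_t

Itô's formula for f(B_t) gives d f(B_t) = f'(B_t) dB_t + (1/2) f''(B_t) dt. Compute derivatives of f(x) = -2*cos(x/3)/5:
  f'(x)  = 2*sin(x/3)/15
  f''(x) = 2*cos(x/3)/45
Substitute x = B_t and multiply the f'' term by 1/2:
  drift     = (1/2) * (2*cos(x/3)/45) evaluated at B_t = cos(B_t/3)/45
  diffusion = (2*sin(x/3)/15) evaluated at B_t = 2*sin(B_t/3)/15
Therefore d(-2*cos(B_t/3)/5) = (cos(B_t/3)/45) dt + (2*sin(B_t/3)/15) dB_t.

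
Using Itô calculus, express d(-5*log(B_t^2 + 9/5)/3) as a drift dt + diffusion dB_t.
d(-5*log(B_t^2 + 9/5)/3) = (25*(5*B_t^2 - 9)/(3*(5*B_t^2 + 9)^2)) dt + (-50*B_t/(15*B_t^2 + 27)) dB_t

Itô's formula for f(B_t) gives d f(B_t) = f'(B_t) dB_t + (1/2) f''(B_t) dt. Compute derivatives of f(x) = -5*log(x^2 + 9/5)/3:
  f'(x)  = -50*x/(15*x^2 + 27)
  f''(x) = 50*(5*x^2 - 9)/(3*(5*x^2 + 9)^2)
Substitute x = B_t and multiply the f'' term by 1/2:
  drift     = (1/2) * (50*(5*x^2 - 9)/(3*(5*x^2 + 9)^2)) evaluated at B_t = 25*(5*B_t^2 - 9)/(3*(5*B_t^2 + 9)^2)
  diffusion = (-50*x/(15*x^2 + 27)) evaluated at B_t = -50*B_t/(15*B_t^2 + 27)
Therefore d(-5*log(B_t^2 + 9/5)/3) = (25*(5*B_t^2 - 9)/(3*(5*B_t^2 + 9)^2)) dt + (-50*B_t/(15*B_t^2 + 27)) dB_t.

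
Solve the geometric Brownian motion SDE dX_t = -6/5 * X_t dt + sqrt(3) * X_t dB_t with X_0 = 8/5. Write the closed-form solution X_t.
X_t = 8/5 * exp((-27/10) * t + (sqrt(3)) * B_t)

For GBM dX = mu X dt + sigma X dB with X_0 = x_0, apply Itô to Y = log X: dY = (mu - sigma^2/2) dt + sigma dB, so Y_t = log(x_0) + (mu - sigma^2/2) t + sigma B_t and hence X_t = x_0 * exp((mu - sigma^2/2) t + sigma B_t).
With mu = -6/5, sigma = sqrt(3), x_0 = 8/5, this gives:
  X_t = 8/5 * exp((-27/10) * t + (sqrt(3)) * B_t).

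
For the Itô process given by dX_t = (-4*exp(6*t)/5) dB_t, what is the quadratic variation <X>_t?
<X>_t = 4*exp(12*t)/75 - 4/75

For an Itô process dX_t = a(t) dt + b(t) dB_t, the quadratic variation is <X>_t = int_0^t b(s)^2 ds (the drift term does not contribute). Here b(s) = -4*exp(6*s)/5, so
  b(s)^2 = 16*exp(12*s)/25.
Integrating from 0 to t:
  <X>_t = int_0^t (16*exp(12*s)/25) ds = 4*exp(12*t)/75 - 4/75.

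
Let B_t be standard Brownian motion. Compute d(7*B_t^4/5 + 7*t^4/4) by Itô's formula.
d(7*B_t^4/5 + 7*t^4/4) = (42*B_t^2/5 + 7*t^3) dt + (28*B_t^3/5) dB_t

Itô's formula for f(t, x): d f(t, B_t) = (f_t + (1/2) f_xx) dt + f_x dB_t. Compute partials of f(t, x) = 7*t^4/4 + 7*x^4/5:
  f_t(t,x)  = 7*t^3
  f_x(t,x)  = 28*x^3/5
  f_xx(t,x) = 84*x^2/5
Assemble drift = f_t + (1/2) f_xx = 7*t^3 + 42*x^2/5 and diffusion = f_x = 28*x^3/5. Substituting x = B_t:
  d(7*B_t^4/5 + 7*t^4/4) = (42*B_t^2/5 + 7*t^3) dt + (28*B_t^3/5) dB_t.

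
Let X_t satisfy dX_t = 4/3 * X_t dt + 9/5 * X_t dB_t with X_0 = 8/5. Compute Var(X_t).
Var(X_t) = 64*(exp(81*t/25) - 1)*exp(8*t/3)/25

For GBM dX = mu X dt + sigma X dB with X_0 = x_0, apply Itô to Y = log X: dY = (mu - sigma^2/2) dt + sigma dB, so Y_t = log(x_0) + (mu - sigma^2/2) t + sigma B_t and hence X_t = x_0 * exp((mu - sigma^2/2) t + sigma B_t).
With mu = 4/3, sigma = 9/5, x_0 = 8/5, this gives:
  X_t = 8/5 * exp((-43/150) * t + (9/5) * B_t).
Since sigma*B_t ~ Normal(0, sigma^2 t), E[exp(sigma*B_t)] = exp(sigma^2 t / 2); so E[X_t] = x_0 * exp((mu - sigma^2/2) t) * exp(sigma^2 t / 2) = x_0 * exp(mu t) = 8*exp(4*t/3)/5.
Var(X_t) = E[X_t^2] - (E[X_t])^2 = x_0^2 * exp(2 mu t) * (exp(sigma^2 t) - 1) = 64*(exp(81*t/25) - 1)*exp(8*t/3)/25.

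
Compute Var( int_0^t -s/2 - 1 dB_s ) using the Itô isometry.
Var = t*(t^2 + 6*t + 12)/12

The Itô integral of a deterministic integrand f(s) has mean 0 because each increment f(s) * (B_{s+ds} - B_s) has mean 0. By the Itô isometry:
  Var( int_0^t f(s) dB_s ) = E[ (int_0^t f(s) dB_s)^2 ] = int_0^t f(s)^2 ds.
Here f(s) = -s/2 - 1, so f(s)^2 = (s + 2)^2/4. Integrate:
  int_0^t ((s + 2)^2/4) ds = t*(t^2 + 6*t + 12)/12.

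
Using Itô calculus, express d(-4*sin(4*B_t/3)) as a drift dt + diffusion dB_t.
d(-4*sin(4*B_t/3)) = (32*sin(4*B_t/3)/9) dt + (-16*cos(4*B_t/3)/3) dB_t

Itô's formula for f(B_t) gives d f(B_t) = f'(B_t) dB_t + (1/2) f''(B_t) dt. Compute derivatives of f(x) = -4*sin(4*x/3):
  f'(x)  = -16*cos(4*x/3)/3
  f''(x) = 64*sin(4*x/3)/9
Substitute x = B_t and multiply the f'' term by 1/2:
  drift     = (1/2) * (64*sin(4*x/3)/9) evaluated at B_t = 32*sin(4*B_t/3)/9
  diffusion = (-16*cos(4*x/3)/3) evaluated at B_t = -16*cos(4*B_t/3)/3
Therefore d(-4*sin(4*B_t/3)) = (32*sin(4*B_t/3)/9) dt + (-16*cos(4*B_t/3)/3) dB_t.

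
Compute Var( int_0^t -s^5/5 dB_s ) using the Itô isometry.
Var = t^11/275

The Itô integral of a deterministic integrand f(s) has mean 0 because each increment f(s) * (B_{s+ds} - B_s) has mean 0. By the Itô isometry:
  Var( int_0^t f(s) dB_s ) = E[ (int_0^t f(s) dB_s)^2 ] = int_0^t f(s)^2 ds.
Here f(s) = -s^5/5, so f(s)^2 = s^10/25. Integrate:
  int_0^t (s^10/25) ds = t^11/275.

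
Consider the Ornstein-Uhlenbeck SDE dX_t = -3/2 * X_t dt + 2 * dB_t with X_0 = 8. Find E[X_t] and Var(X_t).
E[X_t] = 8*exp(-3*t/2); Var(X_t) = 4/3 - 4*exp(-3*t)/3

The OU SDE dX = -theta X dt + sigma dB admits the integrating factor exp(theta t): d(exp(theta t) X_t) = sigma exp(theta t) dB_t. Integrating from 0 to t:
  X_t = x_0 * exp(-theta t) + sigma * int_0^t exp(-theta (t-s)) dB_s.
The Itô integral has mean 0 and (by the Itô isometry) variance sigma^2 * int_0^t exp(-2 theta (t - s)) ds = sigma^2 * (1 - exp(-2 theta t)) / (2 theta).
With theta = 3/2, sigma = 2, x_0 = 8:
  E[X_t] = 8 * exp(-3/2 t) = 8*exp(-3*t/2)
  Var(X_t) = (2)^2 * (1 - exp(-2*3/2 t)) / (2 * 3/2) = 4/3 - 4*exp(-3*t)/3.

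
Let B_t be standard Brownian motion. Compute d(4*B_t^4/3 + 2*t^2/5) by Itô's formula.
d(4*B_t^4/3 + 2*t^2/5) = (8*B_t^2 + 4*t/5) dt + (16*B_t^3/3) dB_t

Itô's formula for f(t, x): d f(t, B_t) = (f_t + (1/2) f_xx) dt + f_x dB_t. Compute partials of f(t, x) = 2*t^2/5 + 4*x^4/3:
  f_t(t,x)  = 4*t/5
  f_x(t,x)  = 16*x^3/3
  f_xx(t,x) = 16*x^2
Assemble drift = f_t + (1/2) f_xx = 4*t/5 + 8*x^2 and diffusion = f_x = 16*x^3/3. Substituting x = B_t:
  d(4*B_t^4/3 + 2*t^2/5) = (8*B_t^2 + 4*t/5) dt + (16*B_t^3/3) dB_t.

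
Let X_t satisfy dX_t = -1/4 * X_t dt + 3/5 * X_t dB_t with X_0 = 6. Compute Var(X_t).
Var(X_t) = (36*exp(9*t/25) - 36)*exp(-t/2)

For GBM dX = mu X dt + sigma X dB with X_0 = x_0, apply Itô to Y = log X: dY = (mu - sigma^2/2) dt + sigma dB, so Y_t = log(x_0) + (mu - sigma^2/2) t + sigma B_t and hence X_t = x_0 * exp((mu - sigma^2/2) t + sigma B_t).
With mu = -1/4, sigma = 3/5, x_0 = 6, this gives:
  X_t = 6 * exp((-43/100) * t + (3/5) * B_t).
Since sigma*B_t ~ Normal(0, sigma^2 t), E[exp(sigma*B_t)] = exp(sigma^2 t / 2); so E[X_t] = x_0 * exp((mu - sigma^2/2) t) * exp(sigma^2 t / 2) = x_0 * exp(mu t) = 6*exp(-t/4).
Var(X_t) = E[X_t^2] - (E[X_t])^2 = x_0^2 * exp(2 mu t) * (exp(sigma^2 t) - 1) = (36*exp(9*t/25) - 36)*exp(-t/2).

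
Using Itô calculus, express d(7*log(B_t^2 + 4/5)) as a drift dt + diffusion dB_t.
d(7*log(B_t^2 + 4/5)) = (35*(4 - 5*B_t^2)/(5*B_t^2 + 4)^2) dt + (70*B_t/(5*B_t^2 + 4)) dB_t

Itô's formula for f(B_t) gives d f(B_t) = f'(B_t) dB_t + (1/2) f''(B_t) dt. Compute derivatives of f(x) = 7*log(x^2 + 4/5):
  f'(x)  = 70*x/(5*x^2 + 4)
  f''(x) = 70*(4 - 5*x^2)/(5*x^2 + 4)^2
Substitute x = B_t and multiply the f'' term by 1/2:
  drift     = (1/2) * (70*(4 - 5*x^2)/(5*x^2 + 4)^2) evaluated at B_t = 35*(4 - 5*B_t^2)/(5*B_t^2 + 4)^2
  diffusion = (70*x/(5*x^2 + 4)) evaluated at B_t = 70*B_t/(5*B_t^2 + 4)
Therefore d(7*log(B_t^2 + 4/5)) = (35*(4 - 5*B_t^2)/(5*B_t^2 + 4)^2) dt + (70*B_t/(5*B_t^2 + 4)) dB_t.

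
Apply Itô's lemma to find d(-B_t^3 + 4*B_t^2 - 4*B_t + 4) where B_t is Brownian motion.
d(-B_t^3 + 4*B_t^2 - 4*B_t + 4) = (4 - 3*B_t) dt + (-3*B_t^2 + 8*B_t - 4) dB_t

Itô's formula for f(B_t) gives d f(B_t) = f'(B_t) dB_t + (1/2) f''(B_t) dt. Compute derivatives of f(x) = -x^3 + 4*x^2 - 4*x + 4:
  f'(x)  = -3*x^2 + 8*x - 4
  f''(x) = 8 - 6*x
Substitute x = B_t and multiply the f'' term by 1/2:
  drift     = (1/2) * (8 - 6*x) evaluated at B_t = 4 - 3*B_t
  diffusion = (-3*x^2 + 8*x - 4) evaluated at B_t = -3*B_t^2 + 8*B_t - 4
Therefore d(-B_t^3 + 4*B_t^2 - 4*B_t + 4) = (4 - 3*B_t) dt + (-3*B_t^2 + 8*B_t - 4) dB_t.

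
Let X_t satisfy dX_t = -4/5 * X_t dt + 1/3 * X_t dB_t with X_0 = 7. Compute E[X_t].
E[X_t] = 7*exp(-4*t/5)

For GBM dX = mu X dt + sigma X dB with X_0 = x_0, apply Itô to Y = log X: dY = (mu - sigma^2/2) dt + sigma dB, so Y_t = log(x_0) + (mu - sigma^2/2) t + sigma B_t and hence X_t = x_0 * exp((mu - sigma^2/2) t + sigma B_t).
With mu = -4/5, sigma = 1/3, x_0 = 7, this gives:
  X_t = 7 * exp((-77/90) * t + (1/3) * B_t).
Since sigma*B_t ~ Normal(0, sigma^2 t), E[exp(sigma*B_t)] = exp(sigma^2 t / 2); so E[X_t] = x_0 * exp((mu - sigma^2/2) t) * exp(sigma^2 t / 2) = x_0 * exp(mu t) = 7*exp(-4*t/5).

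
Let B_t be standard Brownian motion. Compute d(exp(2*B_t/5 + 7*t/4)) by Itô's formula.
d(exp(2*B_t/5 + 7*t/4)) = (183*exp(2*B_t/5 + 7*t/4)/100) dt + (2*exp(2*B_t/5 + 7*t/4)/5) dB_t

Itô's formula for f(t, x): d f(t, B_t) = (f_t + (1/2) f_xx) dt + f_x dB_t. Compute partials of f(t, x) = exp(7*t/4 + 2*x/5):
  f_t(t,x)  = 7*exp(7*t/4 + 2*x/5)/4
  f_x(t,x)  = 2*exp(7*t/4 + 2*x/5)/5
  f_xx(t,x) = 4*exp(7*t/4 + 2*x/5)/25
Assemble drift = f_t + (1/2) f_xx = 183*exp(7*t/4 + 2*x/5)/100 and diffusion = f_x = 2*exp(7*t/4 + 2*x/5)/5. Substituting x = B_t:
  d(exp(2*B_t/5 + 7*t/4)) = (183*exp(2*B_t/5 + 7*t/4)/100) dt + (2*exp(2*B_t/5 + 7*t/4)/5) dB_t.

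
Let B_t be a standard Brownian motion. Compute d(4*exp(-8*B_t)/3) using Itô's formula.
d(4*exp(-8*B_t)/3) = (128*exp(-8*B_t)/3) dt + (-32*exp(-8*B_t)/3) dB_t

Itô's formula for f(B_t) gives d f(B_t) = f'(B_t) dB_t + (1/2) f''(B_t) dt. Compute derivatives of f(x) = 4*exp(-8*x)/3:
  f'(x)  = -32*exp(-8*x)/3
  f''(x) = 256*exp(-8*x)/3
Substitute x = B_t and multiply the f'' term by 1/2:
  drift     = (1/2) * (256*exp(-8*x)/3) evaluated at B_t = 128*exp(-8*B_t)/3
  diffusion = (-32*exp(-8*x)/3) evaluated at B_t = -32*exp(-8*B_t)/3
Therefore d(4*exp(-8*B_t)/3) = (128*exp(-8*B_t)/3) dt + (-32*exp(-8*B_t)/3) dB_t.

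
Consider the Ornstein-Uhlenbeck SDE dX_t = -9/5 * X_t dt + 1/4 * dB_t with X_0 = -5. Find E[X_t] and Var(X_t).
E[X_t] = -5*exp(-9*t/5); Var(X_t) = 5/288 - 5*exp(-18*t/5)/288

The OU SDE dX = -theta X dt + sigma dB admits the integrating factor exp(theta t): d(exp(theta t) X_t) = sigma exp(theta t) dB_t. Integrating from 0 to t:
  X_t = x_0 * exp(-theta t) + sigma * int_0^t exp(-theta (t-s)) dB_s.
The Itô integral has mean 0 and (by the Itô isometry) variance sigma^2 * int_0^t exp(-2 theta (t - s)) ds = sigma^2 * (1 - exp(-2 theta t)) / (2 theta).
With theta = 9/5, sigma = 1/4, x_0 = -5:
  E[X_t] = -5 * exp(-9/5 t) = -5*exp(-9*t/5)
  Var(X_t) = (1/4)^2 * (1 - exp(-2*9/5 t)) / (2 * 9/5) = 5/288 - 5*exp(-18*t/5)/288.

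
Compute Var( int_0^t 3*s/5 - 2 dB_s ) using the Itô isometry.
Var = t*(3*t^2 - 30*t + 100)/25

The Itô integral of a deterministic integrand f(s) has mean 0 because each increment f(s) * (B_{s+ds} - B_s) has mean 0. By the Itô isometry:
  Var( int_0^t f(s) dB_s ) = E[ (int_0^t f(s) dB_s)^2 ] = int_0^t f(s)^2 ds.
Here f(s) = 3*s/5 - 2, so f(s)^2 = (3*s - 10)^2/25. Integrate:
  int_0^t ((3*s - 10)^2/25) ds = t*(3*t^2 - 30*t + 100)/25.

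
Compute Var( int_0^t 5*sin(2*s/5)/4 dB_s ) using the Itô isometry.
Var = 25*t/32 - 125*sin(4*t/5)/128

The Itô integral of a deterministic integrand f(s) has mean 0 because each increment f(s) * (B_{s+ds} - B_s) has mean 0. By the Itô isometry:
  Var( int_0^t f(s) dB_s ) = E[ (int_0^t f(s) dB_s)^2 ] = int_0^t f(s)^2 ds.
Here f(s) = 5*sin(2*s/5)/4, so f(s)^2 = 25*sin(2*s/5)^2/16. Integrate:
  int_0^t (25*sin(2*s/5)^2/16) ds = 25*t/32 - 125*sin(4*t/5)/128.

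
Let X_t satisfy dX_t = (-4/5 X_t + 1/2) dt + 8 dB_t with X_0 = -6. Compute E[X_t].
E[X_t] = 5/8 - 53*exp(-4*t/5)/8

Taking expectations and using E[dB_t] = 0, the mean m(t) = E[X_t] satisfies the ODE m'(t) = a m(t) + b with m(0) = x_0. With a = -4/5, b = 1/2, x_0 = -6, the solution is
  m(t) = x_0 * exp(a t) + (b/a) * (exp(a t) - 1)
       = (-6) * exp((-4/5) t) + ((1/2)/(-4/5)) * (exp((-4/5) t) - 1)
       = 5/8 - 53*exp(-4*t/5)/8.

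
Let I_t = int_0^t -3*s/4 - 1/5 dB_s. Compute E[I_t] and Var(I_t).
E[I_t] = 0; Var(I_t) = t*(75*t^2 + 60*t + 16)/400

The Itô integral of a deterministic integrand f(s) has mean 0 because each increment f(s) * (B_{s+ds} - B_s) has mean 0. By the Itô isometry:
  Var( int_0^t f(s) dB_s ) = E[ (int_0^t f(s) dB_s)^2 ] = int_0^t f(s)^2 ds.
Here f(s) = -3*s/4 - 1/5, so f(s)^2 = (15*s + 4)^2/400. Integrate:
  int_0^t ((15*s + 4)^2/400) ds = t*(75*t^2 + 60*t + 16)/400.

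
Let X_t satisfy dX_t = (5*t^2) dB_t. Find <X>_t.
<X>_t = 5*t^5

For an Itô process dX_t = a(t) dt + b(t) dB_t, the quadratic variation is <X>_t = int_0^t b(s)^2 ds (the drift term does not contribute). Here b(s) = 5*s^2, so
  b(s)^2 = 25*s^4.
Integrating from 0 to t:
  <X>_t = int_0^t (25*s^4) ds = 5*t^5.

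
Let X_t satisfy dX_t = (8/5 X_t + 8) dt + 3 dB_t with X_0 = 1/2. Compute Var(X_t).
Var(X_t) = 45*exp(16*t/5)/16 - 45/16

The variance V(t) = Var(X_t) satisfies V'(t) = 2 a V(t) + c^2 with V(0) = 0 (drift coefficient is linear in X, diffusion is constant). With a = 8/5, c = 3, the solution is
  V(t) = (c^2 / (2 a)) * (exp(2 a t) - 1)
       = (3^2 / (2*(8/5))) * (exp((16/5) t) - 1)
       = 45*exp(16*t/5)/16 - 45/16.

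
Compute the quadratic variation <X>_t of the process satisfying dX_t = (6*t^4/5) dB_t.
<X>_t = 4*t^9/25

For an Itô process dX_t = a(t) dt + b(t) dB_t, the quadratic variation is <X>_t = int_0^t b(s)^2 ds (the drift term does not contribute). Here b(s) = 6*s^4/5, so
  b(s)^2 = 36*s^8/25.
Integrating from 0 to t:
  <X>_t = int_0^t (36*s^8/25) ds = 4*t^9/25.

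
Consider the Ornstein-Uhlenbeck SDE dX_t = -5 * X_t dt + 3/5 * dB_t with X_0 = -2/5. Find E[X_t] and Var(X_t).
E[X_t] = -2*exp(-5*t)/5; Var(X_t) = 9/250 - 9*exp(-10*t)/250

The OU SDE dX = -theta X dt + sigma dB admits the integrating factor exp(theta t): d(exp(theta t) X_t) = sigma exp(theta t) dB_t. Integrating from 0 to t:
  X_t = x_0 * exp(-theta t) + sigma * int_0^t exp(-theta (t-s)) dB_s.
The Itô integral has mean 0 and (by the Itô isometry) variance sigma^2 * int_0^t exp(-2 theta (t - s)) ds = sigma^2 * (1 - exp(-2 theta t)) / (2 theta).
With theta = 5, sigma = 3/5, x_0 = -2/5:
  E[X_t] = -2/5 * exp(-5 t) = -2*exp(-5*t)/5
  Var(X_t) = (3/5)^2 * (1 - exp(-2*5 t)) / (2 * 5) = 9/250 - 9*exp(-10*t)/250.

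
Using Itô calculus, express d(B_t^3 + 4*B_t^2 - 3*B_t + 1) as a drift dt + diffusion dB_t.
d(B_t^3 + 4*B_t^2 - 3*B_t + 1) = (3*B_t + 4) dt + (3*B_t^2 + 8*B_t - 3) dB_t

Itô's formula for f(B_t) gives d f(B_t) = f'(B_t) dB_t + (1/2) f''(B_t) dt. Compute derivatives of f(x) = x^3 + 4*x^2 - 3*x + 1:
  f'(x)  = 3*x^2 + 8*x - 3
  f''(x) = 6*x + 8
Substitute x = B_t and multiply the f'' term by 1/2:
  drift     = (1/2) * (6*x + 8) evaluated at B_t = 3*B_t + 4
  diffusion = (3*x^2 + 8*x - 3) evaluated at B_t = 3*B_t^2 + 8*B_t - 3
Therefore d(B_t^3 + 4*B_t^2 - 3*B_t + 1) = (3*B_t + 4) dt + (3*B_t^2 + 8*B_t - 3) dB_t.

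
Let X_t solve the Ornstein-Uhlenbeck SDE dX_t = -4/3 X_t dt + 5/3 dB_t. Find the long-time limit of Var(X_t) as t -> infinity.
lim Var(X_t) = 25/24

The OU SDE dX = -theta X dt + sigma dB admits the integrating factor exp(theta t): d(exp(theta t) X_t) = sigma exp(theta t) dB_t. Integrating from 0 to t gives X_t = x_0 * exp(-theta t) + sigma * int_0^t exp(-theta (t-s)) dB_s for any initial x_0. The Itô integral has variance (by the Itô isometry) sigma^2 * int_0^t exp(-2 theta (t - s)) ds = sigma^2 * (1 - exp(-2 theta t)) / (2 theta), independent of x_0.
With theta = 4/3, sigma = 5/3:
  Var(X_t) = (5/3)^2 * (1 - exp(-2*4/3 t)) / (2 * 4/3) = 25/24 - 25*exp(-8*t/3)/24.
As t -> infinity, exp(-2*4/3 t) -> 0, so the stationary variance is sigma^2 / (2 theta) = 25/24.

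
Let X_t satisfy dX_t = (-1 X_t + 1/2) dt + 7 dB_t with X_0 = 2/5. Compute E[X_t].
E[X_t] = 1/2 - exp(-t)/10

Taking expectations and using E[dB_t] = 0, the mean m(t) = E[X_t] satisfies the ODE m'(t) = a m(t) + b with m(0) = x_0. With a = -1, b = 1/2, x_0 = 2/5, the solution is
  m(t) = x_0 * exp(a t) + (b/a) * (exp(a t) - 1)
       = (2/5) * exp((-1) t) + ((1/2)/(-1)) * (exp((-1) t) - 1)
       = 1/2 - exp(-t)/10.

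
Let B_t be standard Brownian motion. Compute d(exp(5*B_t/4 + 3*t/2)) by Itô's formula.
d(exp(5*B_t/4 + 3*t/2)) = (73*exp(5*B_t/4 + 3*t/2)/32) dt + (5*exp(5*B_t/4 + 3*t/2)/4) dB_t

Itô's formula for f(t, x): d f(t, B_t) = (f_t + (1/2) f_xx) dt + f_x dB_t. Compute partials of f(t, x) = exp(3*t/2 + 5*x/4):
  f_t(t,x)  = 3*exp(3*t/2 + 5*x/4)/2
  f_x(t,x)  = 5*exp(3*t/2 + 5*x/4)/4
  f_xx(t,x) = 25*exp(3*t/2 + 5*x/4)/16
Assemble drift = f_t + (1/2) f_xx = 73*exp(3*t/2 + 5*x/4)/32 and diffusion = f_x = 5*exp(3*t/2 + 5*x/4)/4. Substituting x = B_t:
  d(exp(5*B_t/4 + 3*t/2)) = (73*exp(5*B_t/4 + 3*t/2)/32) dt + (5*exp(5*B_t/4 + 3*t/2)/4) dB_t.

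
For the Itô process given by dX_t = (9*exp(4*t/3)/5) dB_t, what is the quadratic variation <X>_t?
<X>_t = 243*exp(8*t/3)/200 - 243/200

For an Itô process dX_t = a(t) dt + b(t) dB_t, the quadratic variation is <X>_t = int_0^t b(s)^2 ds (the drift term does not contribute). Here b(s) = 9*exp(4*s/3)/5, so
  b(s)^2 = 81*exp(8*s/3)/25.
Integrating from 0 to t:
  <X>_t = int_0^t (81*exp(8*s/3)/25) ds = 243*exp(8*t/3)/200 - 243/200.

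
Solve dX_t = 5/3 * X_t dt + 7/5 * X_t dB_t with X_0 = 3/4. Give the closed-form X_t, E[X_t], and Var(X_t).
X_t = 3/4 * exp((103/150) t + (7/5) B_t); E[X_t] = 3*exp(5*t/3)/4; Var(X_t) = 9*(exp(49*t/25) - 1)*exp(10*t/3)/16

For GBM dX = mu X dt + sigma X dB with X_0 = x_0, apply Itô to Y = log X: dY = (mu - sigma^2/2) dt + sigma dB, so Y_t = log(x_0) + (mu - sigma^2/2) t + sigma B_t and hence X_t = x_0 * exp((mu - sigma^2/2) t + sigma B_t).
With mu = 5/3, sigma = 7/5, x_0 = 3/4, this gives:
  X_t = 3/4 * exp((103/150) * t + (7/5) * B_t).
Since sigma*B_t ~ Normal(0, sigma^2 t), E[exp(sigma*B_t)] = exp(sigma^2 t / 2); so E[X_t] = x_0 * exp((mu - sigma^2/2) t) * exp(sigma^2 t / 2) = x_0 * exp(mu t) = 3*exp(5*t/3)/4.
Var(X_t) = E[X_t^2] - (E[X_t])^2 = x_0^2 * exp(2 mu t) * (exp(sigma^2 t) - 1) = 9*(exp(49*t/25) - 1)*exp(10*t/3)/16.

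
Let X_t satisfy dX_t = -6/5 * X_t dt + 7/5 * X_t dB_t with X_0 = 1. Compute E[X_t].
E[X_t] = exp(-6*t/5)

For GBM dX = mu X dt + sigma X dB with X_0 = x_0, apply Itô to Y = log X: dY = (mu - sigma^2/2) dt + sigma dB, so Y_t = log(x_0) + (mu - sigma^2/2) t + sigma B_t and hence X_t = x_0 * exp((mu - sigma^2/2) t + sigma B_t).
With mu = -6/5, sigma = 7/5, x_0 = 1, this gives:
  X_t = 1 * exp((-109/50) * t + (7/5) * B_t).
Since sigma*B_t ~ Normal(0, sigma^2 t), E[exp(sigma*B_t)] = exp(sigma^2 t / 2); so E[X_t] = x_0 * exp((mu - sigma^2/2) t) * exp(sigma^2 t / 2) = x_0 * exp(mu t) = exp(-6*t/5).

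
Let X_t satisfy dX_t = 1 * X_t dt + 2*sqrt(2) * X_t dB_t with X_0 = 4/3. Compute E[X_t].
E[X_t] = 4*exp(t)/3

For GBM dX = mu X dt + sigma X dB with X_0 = x_0, apply Itô to Y = log X: dY = (mu - sigma^2/2) dt + sigma dB, so Y_t = log(x_0) + (mu - sigma^2/2) t + sigma B_t and hence X_t = x_0 * exp((mu - sigma^2/2) t + sigma B_t).
With mu = 1, sigma = 2*sqrt(2), x_0 = 4/3, this gives:
  X_t = 4/3 * exp((-3) * t + (2*sqrt(2)) * B_t).
Since sigma*B_t ~ Normal(0, sigma^2 t), E[exp(sigma*B_t)] = exp(sigma^2 t / 2); so E[X_t] = x_0 * exp((mu - sigma^2/2) t) * exp(sigma^2 t / 2) = x_0 * exp(mu t) = 4*exp(t)/3.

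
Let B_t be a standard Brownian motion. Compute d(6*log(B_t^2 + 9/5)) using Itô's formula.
d(6*log(B_t^2 + 9/5)) = (30*(9 - 5*B_t^2)/(5*B_t^2 + 9)^2) dt + (60*B_t/(5*B_t^2 + 9)) dB_t

Itô's formula for f(B_t) gives d f(B_t) = f'(B_t) dB_t + (1/2) f''(B_t) dt. Compute derivatives of f(x) = 6*log(x^2 + 9/5):
  f'(x)  = 60*x/(5*x^2 + 9)
  f''(x) = 60*(9 - 5*x^2)/(5*x^2 + 9)^2
Substitute x = B_t and multiply the f'' term by 1/2:
  drift     = (1/2) * (60*(9 - 5*x^2)/(5*x^2 + 9)^2) evaluated at B_t = 30*(9 - 5*B_t^2)/(5*B_t^2 + 9)^2
  diffusion = (60*x/(5*x^2 + 9)) evaluated at B_t = 60*B_t/(5*B_t^2 + 9)
Therefore d(6*log(B_t^2 + 9/5)) = (30*(9 - 5*B_t^2)/(5*B_t^2 + 9)^2) dt + (60*B_t/(5*B_t^2 + 9)) dB_t.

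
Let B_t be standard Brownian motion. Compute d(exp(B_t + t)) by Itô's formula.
d(exp(B_t + t)) = (3*exp(B_t + t)/2) dt + (exp(B_t + t)) dB_t

Itô's formula for f(t, x): d f(t, B_t) = (f_t + (1/2) f_xx) dt + f_x dB_t. Compute partials of f(t, x) = exp(t + x):
  f_t(t,x)  = exp(t + x)
  f_x(t,x)  = exp(t + x)
  f_xx(t,x) = exp(t + x)
Assemble drift = f_t + (1/2) f_xx = 3*exp(t + x)/2 and diffusion = f_x = exp(t + x). Substituting x = B_t:
  d(exp(B_t + t)) = (3*exp(B_t + t)/2) dt + (exp(B_t + t)) dB_t.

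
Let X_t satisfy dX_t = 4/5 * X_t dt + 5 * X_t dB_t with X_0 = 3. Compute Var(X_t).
Var(X_t) = 9*(exp(25*t) - 1)*exp(8*t/5)

For GBM dX = mu X dt + sigma X dB with X_0 = x_0, apply Itô to Y = log X: dY = (mu - sigma^2/2) dt + sigma dB, so Y_t = log(x_0) + (mu - sigma^2/2) t + sigma B_t and hence X_t = x_0 * exp((mu - sigma^2/2) t + sigma B_t).
With mu = 4/5, sigma = 5, x_0 = 3, this gives:
  X_t = 3 * exp((-117/10) * t + (5) * B_t).
Since sigma*B_t ~ Normal(0, sigma^2 t), E[exp(sigma*B_t)] = exp(sigma^2 t / 2); so E[X_t] = x_0 * exp((mu - sigma^2/2) t) * exp(sigma^2 t / 2) = x_0 * exp(mu t) = 3*exp(4*t/5).
Var(X_t) = E[X_t^2] - (E[X_t])^2 = x_0^2 * exp(2 mu t) * (exp(sigma^2 t) - 1) = 9*(exp(25*t) - 1)*exp(8*t/5).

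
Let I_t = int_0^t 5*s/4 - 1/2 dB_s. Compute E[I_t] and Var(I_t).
E[I_t] = 0; Var(I_t) = t*(25*t^2 - 30*t + 12)/48

The Itô integral of a deterministic integrand f(s) has mean 0 because each increment f(s) * (B_{s+ds} - B_s) has mean 0. By the Itô isometry:
  Var( int_0^t f(s) dB_s ) = E[ (int_0^t f(s) dB_s)^2 ] = int_0^t f(s)^2 ds.
Here f(s) = 5*s/4 - 1/2, so f(s)^2 = (5*s - 2)^2/16. Integrate:
  int_0^t ((5*s - 2)^2/16) ds = t*(25*t^2 - 30*t + 12)/48.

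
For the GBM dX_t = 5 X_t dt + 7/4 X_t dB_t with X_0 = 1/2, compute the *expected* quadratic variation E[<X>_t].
E[<X>_t] = 49*exp(209*t/16)/836 - 49/836

<X>_t = int_0^t ((7/4) * X_s)^2 ds. Taking expectation inside the integral: E[<X>_t] = (7/4)^2 * int_0^t E[X_s^2] ds. For GBM, E[X_s^2] = x_0^2 * exp((2 mu + sigma^2) s). Integrating:
  E[<X>_t] = (7/4)^2 * (1/2)^2 * (exp((2*5 + (7/4)^2) t) - 1) / (2*5 + (7/4)^2)
           = (7/4)^2 * (1/2)^2 * (exp((209/16) t) - 1) / (209/16) = 49*exp(209*t/16)/836 - 49/836.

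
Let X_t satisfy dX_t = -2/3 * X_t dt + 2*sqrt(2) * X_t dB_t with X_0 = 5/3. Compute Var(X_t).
Var(X_t) = (25*exp(8*t) - 25)*exp(-4*t/3)/9

For GBM dX = mu X dt + sigma X dB with X_0 = x_0, apply Itô to Y = log X: dY = (mu - sigma^2/2) dt + sigma dB, so Y_t = log(x_0) + (mu - sigma^2/2) t + sigma B_t and hence X_t = x_0 * exp((mu - sigma^2/2) t + sigma B_t).
With mu = -2/3, sigma = 2*sqrt(2), x_0 = 5/3, this gives:
  X_t = 5/3 * exp((-14/3) * t + (2*sqrt(2)) * B_t).
Since sigma*B_t ~ Normal(0, sigma^2 t), E[exp(sigma*B_t)] = exp(sigma^2 t / 2); so E[X_t] = x_0 * exp((mu - sigma^2/2) t) * exp(sigma^2 t / 2) = x_0 * exp(mu t) = 5*exp(-2*t/3)/3.
Var(X_t) = E[X_t^2] - (E[X_t])^2 = x_0^2 * exp(2 mu t) * (exp(sigma^2 t) - 1) = (25*exp(8*t) - 25)*exp(-4*t/3)/9.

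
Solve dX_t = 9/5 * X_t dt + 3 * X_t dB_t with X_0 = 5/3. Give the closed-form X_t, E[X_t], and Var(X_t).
X_t = 5/3 * exp((-27/10) t + (3) B_t); E[X_t] = 5*exp(9*t/5)/3; Var(X_t) = 25*(exp(9*t) - 1)*exp(18*t/5)/9

For GBM dX = mu X dt + sigma X dB with X_0 = x_0, apply Itô to Y = log X: dY = (mu - sigma^2/2) dt + sigma dB, so Y_t = log(x_0) + (mu - sigma^2/2) t + sigma B_t and hence X_t = x_0 * exp((mu - sigma^2/2) t + sigma B_t).
With mu = 9/5, sigma = 3, x_0 = 5/3, this gives:
  X_t = 5/3 * exp((-27/10) * t + (3) * B_t).
Since sigma*B_t ~ Normal(0, sigma^2 t), E[exp(sigma*B_t)] = exp(sigma^2 t / 2); so E[X_t] = x_0 * exp((mu - sigma^2/2) t) * exp(sigma^2 t / 2) = x_0 * exp(mu t) = 5*exp(9*t/5)/3.
Var(X_t) = E[X_t^2] - (E[X_t])^2 = x_0^2 * exp(2 mu t) * (exp(sigma^2 t) - 1) = 25*(exp(9*t) - 1)*exp(18*t/5)/9.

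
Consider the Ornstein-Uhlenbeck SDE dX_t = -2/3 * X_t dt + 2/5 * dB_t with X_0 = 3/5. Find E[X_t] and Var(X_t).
E[X_t] = 3*exp(-2*t/3)/5; Var(X_t) = 3/25 - 3*exp(-4*t/3)/25

The OU SDE dX = -theta X dt + sigma dB admits the integrating factor exp(theta t): d(exp(theta t) X_t) = sigma exp(theta t) dB_t. Integrating from 0 to t:
  X_t = x_0 * exp(-theta t) + sigma * int_0^t exp(-theta (t-s)) dB_s.
The Itô integral has mean 0 and (by the Itô isometry) variance sigma^2 * int_0^t exp(-2 theta (t - s)) ds = sigma^2 * (1 - exp(-2 theta t)) / (2 theta).
With theta = 2/3, sigma = 2/5, x_0 = 3/5:
  E[X_t] = 3/5 * exp(-2/3 t) = 3*exp(-2*t/3)/5
  Var(X_t) = (2/5)^2 * (1 - exp(-2*2/3 t)) / (2 * 2/3) = 3/25 - 3*exp(-4*t/3)/25.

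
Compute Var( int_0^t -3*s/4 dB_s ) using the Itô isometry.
Var = 3*t^3/16

The Itô integral of a deterministic integrand f(s) has mean 0 because each increment f(s) * (B_{s+ds} - B_s) has mean 0. By the Itô isometry:
  Var( int_0^t f(s) dB_s ) = E[ (int_0^t f(s) dB_s)^2 ] = int_0^t f(s)^2 ds.
Here f(s) = -3*s/4, so f(s)^2 = 9*s^2/16. Integrate:
  int_0^t (9*s^2/16) ds = 3*t^3/16.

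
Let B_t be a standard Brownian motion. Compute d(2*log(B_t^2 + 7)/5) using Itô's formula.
d(2*log(B_t^2 + 7)/5) = (2*(7 - B_t^2)/(5*(B_t^2 + 7)^2)) dt + (4*B_t/(5*(B_t^2 + 7))) dB_t

Itô's formula for f(B_t) gives d f(B_t) = f'(B_t) dB_t + (1/2) f''(B_t) dt. Compute derivatives of f(x) = 2*log(x^2 + 7)/5:
  f'(x)  = 4*x/(5*(x^2 + 7))
  f''(x) = 4*(7 - x^2)/(5*(x^2 + 7)^2)
Substitute x = B_t and multiply the f'' term by 1/2:
  drift     = (1/2) * (4*(7 - x^2)/(5*(x^2 + 7)^2)) evaluated at B_t = 2*(7 - B_t^2)/(5*(B_t^2 + 7)^2)
  diffusion = (4*x/(5*(x^2 + 7))) evaluated at B_t = 4*B_t/(5*(B_t^2 + 7))
Therefore d(2*log(B_t^2 + 7)/5) = (2*(7 - B_t^2)/(5*(B_t^2 + 7)^2)) dt + (4*B_t/(5*(B_t^2 + 7))) dB_t.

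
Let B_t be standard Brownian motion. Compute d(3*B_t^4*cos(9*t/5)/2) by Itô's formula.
d(3*B_t^4*cos(9*t/5)/2) = (9*B_t^2*(-3*B_t^2*sin(9*t/5)/10 + cos(9*t/5))) dt + (6*B_t^3*cos(9*t/5)) dB_t

Itô's formula for f(t, x): d f(t, B_t) = (f_t + (1/2) f_xx) dt + f_x dB_t. Compute partials of f(t, x) = 3*x^4*cos(9*t/5)/2:
  f_t(t,x)  = -27*x^4*sin(9*t/5)/10
  f_x(t,x)  = 6*x^3*cos(9*t/5)
  f_xx(t,x) = 18*x^2*cos(9*t/5)
Assemble drift = f_t + (1/2) f_xx = 9*x^2*(-3*x^2*sin(9*t/5)/10 + cos(9*t/5)) and diffusion = f_x = 6*x^3*cos(9*t/5). Substituting x = B_t:
  d(3*B_t^4*cos(9*t/5)/2) = (9*B_t^2*(-3*B_t^2*sin(9*t/5)/10 + cos(9*t/5))) dt + (6*B_t^3*cos(9*t/5)) dB_t.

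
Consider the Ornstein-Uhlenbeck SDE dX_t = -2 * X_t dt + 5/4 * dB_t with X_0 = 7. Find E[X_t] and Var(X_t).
E[X_t] = 7*exp(-2*t); Var(X_t) = 25/64 - 25*exp(-4*t)/64

The OU SDE dX = -theta X dt + sigma dB admits the integrating factor exp(theta t): d(exp(theta t) X_t) = sigma exp(theta t) dB_t. Integrating from 0 to t:
  X_t = x_0 * exp(-theta t) + sigma * int_0^t exp(-theta (t-s)) dB_s.
The Itô integral has mean 0 and (by the Itô isometry) variance sigma^2 * int_0^t exp(-2 theta (t - s)) ds = sigma^2 * (1 - exp(-2 theta t)) / (2 theta).
With theta = 2, sigma = 5/4, x_0 = 7:
  E[X_t] = 7 * exp(-2 t) = 7*exp(-2*t)
  Var(X_t) = (5/4)^2 * (1 - exp(-2*2 t)) / (2 * 2) = 25/64 - 25*exp(-4*t)/64.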